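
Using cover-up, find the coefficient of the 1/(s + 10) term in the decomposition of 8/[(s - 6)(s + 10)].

Cover (s + 10), set s=-10: 8/((s - 6) at s=-10) = 8/(-16) = -1/2


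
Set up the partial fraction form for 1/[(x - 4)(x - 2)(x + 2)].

Three distinct linear factors: P/(x - 4) + Q/(x - 2) + R/(x + 2)


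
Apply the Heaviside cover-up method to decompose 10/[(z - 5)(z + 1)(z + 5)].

Cover (z - 5), z=5: P = 10/[(5 + 1)(5 + 5)] = 1/6. Cover (z + 1), z=-1: Q = 10/[(-1 - 5)(-1 + 5)] = -5/12. Cover (z + 5), z=-5: R = 10/[(-5 - 5)(-5 + 1)] = 1/4.
Result: (1/6)/(z - 5) - (5/12)/(z + 1) + (1/4)/(z + 5)


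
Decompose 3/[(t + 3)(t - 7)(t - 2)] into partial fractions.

Using cover-up method: P = 3/50, Q = 3/50, R = -3/25
Result: (3/50)/(t + 3) + (3/50)/(t - 7) - (3/25)/(t - 2)


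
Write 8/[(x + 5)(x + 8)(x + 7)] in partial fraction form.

Using cover-up method: P = 4/3, Q = 8/3, R = -4
Result: (4/3)/(x + 5) + (8/3)/(x + 8) - 4/(x + 7)


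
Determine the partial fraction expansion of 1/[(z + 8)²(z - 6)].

Cover-up at z=6: C = 1/(6 + 8)² = 1/196. Cover-up at z=-8: B = 1/(-8 - 6) = -1/14. Comparing z² coeff: A = -C = -1/196
Result: (-1/196)/(z + 8) - (1/14)/(z + 8)² + (1/196)/(z - 6)


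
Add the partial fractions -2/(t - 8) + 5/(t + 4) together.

Common denominator (t - 8)(t + 4). Numerator: -2(t + 4) + 5(t - 8) = (-2t - 8) + (5t - 40) = 3t - 48
Result: (3t - 48)/[(t - 8)(t + 4)]


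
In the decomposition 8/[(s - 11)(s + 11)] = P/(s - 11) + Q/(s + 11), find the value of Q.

Cover-up at s = -11: Q = 8/(-11 - 11) = -8/22 = -4/11


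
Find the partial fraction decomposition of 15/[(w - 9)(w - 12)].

15/(w - 9)(w - 12) = P/(w - 9) + Q/(w - 12). P = 15/(9 - 12) = -5, Q = 15/(12 - 9) = 5
Result: -5/(w - 9) + 5/(w - 12)


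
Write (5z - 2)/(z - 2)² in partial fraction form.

(5z - 2) = P(z - 2) + Q. At z = 2: Q = 5·2 - 2 = 8. Coeff of z: P = 5
Result: 5/(z - 2) + 8/(z - 2)²


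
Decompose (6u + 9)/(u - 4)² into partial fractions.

(6u + 9) = A(u - 4) + B. At u = 4: B = 6·4 + 9 = 33. Coeff of u: A = 6
Result: 6/(u - 4) + 33/(u - 4)²


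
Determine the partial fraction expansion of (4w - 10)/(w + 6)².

(4w - 10) = A(w + 6) + B. At w = -6: B = 4·(-6) - 10 = -34. Coeff of w: A = 4
Result: 4/(w + 6) - 34/(w + 6)²


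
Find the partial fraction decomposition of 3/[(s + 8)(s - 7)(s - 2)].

Using cover-up method: P = 1/50, Q = 1/25, R = -3/50
Result: (1/50)/(s + 8) + (1/25)/(s - 7) - (3/50)/(s - 2)


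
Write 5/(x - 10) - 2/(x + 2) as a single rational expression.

Common denominator (x - 10)(x + 2). Numerator: 5(x + 2) - 2(x - 10) = (5x + 10) - (2x - 20) = 3x + 30
Result: (3x + 30)/[(x - 10)(x + 2)]


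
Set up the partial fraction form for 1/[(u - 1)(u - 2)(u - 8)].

Three distinct linear factors: P/(u - 1) + Q/(u - 2) + R/(u - 8)


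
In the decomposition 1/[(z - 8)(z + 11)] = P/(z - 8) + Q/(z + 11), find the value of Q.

Cover-up at z = -11: Q = 1/(-11 - 8) = -1/19


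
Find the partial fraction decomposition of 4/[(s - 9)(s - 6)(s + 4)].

Using cover-up method: A = 4/39, B = -2/15, C = 2/65
Result: (4/39)/(s - 9) - (2/15)/(s - 6) + (2/65)/(s + 4)


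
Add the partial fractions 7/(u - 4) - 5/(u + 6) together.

Common denominator (u - 4)(u + 6). Numerator: 7(u + 6) - 5(u - 4) = (7u + 42) - (5u - 20) = 2u + 62
Result: (2u + 62)/[(u - 4)(u + 6)]


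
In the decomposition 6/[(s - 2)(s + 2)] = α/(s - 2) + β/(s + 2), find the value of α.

Cover-up at s = 2: α = 6/(2 + 2) = 6/4 = 3/2


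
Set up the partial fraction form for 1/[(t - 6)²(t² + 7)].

Repeated linear + quadratic: A/(t - 6) + B/(t - 6)² + (Ct + D)/(t² + 7)


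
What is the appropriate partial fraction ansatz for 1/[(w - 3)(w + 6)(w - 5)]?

Three distinct linear factors: P/(w - 3) + Q/(w + 6) + R/(w - 5)


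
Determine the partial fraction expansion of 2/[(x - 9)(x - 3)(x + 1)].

Using cover-up method: α = 1/30, β = -1/12, γ = 1/20
Result: (1/30)/(x - 9) - (1/12)/(x - 3) + (1/20)/(x + 1)


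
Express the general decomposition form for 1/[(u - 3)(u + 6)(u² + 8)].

Two linear + quadratic: α/(u - 3) + β/(u + 6) + (γu + δ)/(u² + 8)


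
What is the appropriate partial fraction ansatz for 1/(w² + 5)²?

Repeated quadratic factor: (Aw + B)/(w² + 5) + (Cw + D)/(w² + 5)²


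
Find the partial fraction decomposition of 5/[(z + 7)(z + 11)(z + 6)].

Using cover-up method: α = -5/4, β = 1/4, γ = 1
Result: (-5/4)/(z + 7) + (1/4)/(z + 11) + 1/(z + 6)


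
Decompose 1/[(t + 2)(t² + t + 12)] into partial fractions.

Cover-up at t = -2: α = 1/((-2)² + 1·(-2) + 12) = 1/14. Then β = -α = -1/14, γ = -α·(1 - 2) = 1/14
Result: (1/14)/(t + 2) - ((1/14)t - 1/14)/(t² + t + 12)


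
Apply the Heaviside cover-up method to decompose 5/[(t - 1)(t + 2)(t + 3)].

Cover (t - 1), t=1: α = 5/[(1 + 2)(1 + 3)] = 5/12. Cover (t + 2), t=-2: β = 5/[(-2 - 1)(-2 + 3)] = -5/3. Cover (t + 3), t=-3: γ = 5/[(-3 - 1)(-3 + 2)] = 5/4.
Result: (5/12)/(t - 1) - (5/3)/(t + 2) + (5/4)/(t + 3)


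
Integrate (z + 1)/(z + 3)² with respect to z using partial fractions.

Decompose: A = 1, B = 1·(-3) + 1 = -2, so (z + 1)/(z + 3)² = 1/(z + 3) - 2/(z + 3)². Integrate: ∫ A/(z + 3) dz = ln|(z + 3)|; ∫ B/(z + 3)² dz = 2/(z + 3). Sum: ln|(z + 3)| + 2/(z + 3) + C


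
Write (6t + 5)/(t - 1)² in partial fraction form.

(6t + 5) = A(t - 1) + B. At t = 1: B = 6·1 + 5 = 11. Coeff of t: A = 6
Result: 6/(t - 1) + 11/(t - 1)²


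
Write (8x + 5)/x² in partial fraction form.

(8x + 5) = αx + β. At x = 0: β = 8·0 + 5 = 5. Coeff of x: α = 8
Result: 8/x + 5/x²


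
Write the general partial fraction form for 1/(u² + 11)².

Repeated quadratic factor: (αu + β)/(u² + 11) + (γu + δ)/(u² + 11)²


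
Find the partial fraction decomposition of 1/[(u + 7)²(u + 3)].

Cover-up at u=-3: C = 1/(-3 + 7)² = 1/16. Cover-up at u=-7: B = 1/(-7 + 3) = -1/4. Comparing u² coeff: A = -C = -1/16
Result: (-1/16)/(u + 7) - (1/4)/(u + 7)² + (1/16)/(u + 3)


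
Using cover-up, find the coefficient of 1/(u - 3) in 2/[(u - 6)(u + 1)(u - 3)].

Cover (u - 3), set u=3: 2/[(3 - 6)(3 + 1)] = -1/6


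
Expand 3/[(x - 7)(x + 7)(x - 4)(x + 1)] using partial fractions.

Using Heaviside cover-up: (1/112)/(x - 7) - (1/308)/(x + 7) - (1/55)/(x - 4) + (1/80)/(x + 1)


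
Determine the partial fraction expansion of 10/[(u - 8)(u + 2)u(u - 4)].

Using Heaviside cover-up: (1/32)/(u - 8) - (1/12)/(u + 2) + (5/32)/u - (5/48)/(u - 4)


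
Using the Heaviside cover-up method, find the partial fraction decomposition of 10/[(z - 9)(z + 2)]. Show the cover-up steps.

Cover (z - 9): set z=9, get P = 10/(9 + 2) = 10/11. Cover (z + 2): set z=-2, get Q = 10/(-2 - 9) = -10/11.
Result: (10/11)/(z - 9) - (10/11)/(z + 2)


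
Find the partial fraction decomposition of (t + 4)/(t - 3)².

(t + 4) = A(t - 3) + B. At t = 3: B = 1·3 + 4 = 7. Coeff of t: A = 1
Result: 1/(t - 3) + 7/(t - 3)²


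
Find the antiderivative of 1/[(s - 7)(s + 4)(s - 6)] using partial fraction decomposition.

Cover-up: P = 1/11, Q = 1/110, R = -1/10. Decomposition: (1/11)/(s - 7) + (1/110)/(s + 4) - (1/10)/(s - 6). Integrate each term: (1/11) ln|(s - 7)| + (1/110) ln|(s + 4)| - (1/10) ln|(s - 6)| + C


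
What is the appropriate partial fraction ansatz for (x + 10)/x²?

Repeated linear factor: P/x + Q/x²


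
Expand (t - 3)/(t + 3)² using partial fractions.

(t - 3) = A(t + 3) + B. At t = -3: B = 1·(-3) - 3 = -6. Coeff of t: A = 1
Result: 1/(t + 3) - 6/(t + 3)²


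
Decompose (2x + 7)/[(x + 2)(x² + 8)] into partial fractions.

At x=-2: A = (2·(-2) + 7)/((-2)² + 8) = 1/4. B = -A = -1/4, C = 2 - (-2)·A = 5/2
Result: (1/4)/(x + 2) - ((1/4)x - 5/2)/(x² + 8)


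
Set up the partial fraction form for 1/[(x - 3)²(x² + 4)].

Repeated linear + quadratic: P/(x - 3) + Q/(x - 3)² + (Rx + S)/(x² + 4)


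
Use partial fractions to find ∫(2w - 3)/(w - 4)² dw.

Decompose: P = 2, Q = 2·4 - 3 = 5, so (2w - 3)/(w - 4)² = 2/(w - 4) + 5/(w - 4)². Integrate: ∫ P/(w - 4) dw = 2 ln|(w - 4)|; ∫ Q/(w - 4)² dw = -5/(w - 4). Sum: 2 ln|(w - 4)| - 5/(w - 4) + C


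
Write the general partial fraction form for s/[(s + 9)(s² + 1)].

Linear + irreducible quadratic: A/(s + 9) + (Bs + C)/(s² + 1)


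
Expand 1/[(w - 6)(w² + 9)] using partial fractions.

Cover-up at w = 6: P = 1/(6² + 9) = 1/45. Then Q = -P = -1/45, R = -P·(0 + 6) = -2/15
Result: (1/45)/(w - 6) - ((1/45)w + 2/15)/(w² + 9)


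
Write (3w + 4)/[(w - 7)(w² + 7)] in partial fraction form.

At w=7: A = (3·7 + 4)/(7² + 7) = 25/56. B = -A = -25/56, C = 3 - 7·A = -1/8
Result: (25/56)/(w - 7) - ((25/56)w + 1/8)/(w² + 7)


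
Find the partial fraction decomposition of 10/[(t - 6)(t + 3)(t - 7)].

Using cover-up method: α = -10/9, β = 1/9, γ = 1
Result: (-10/9)/(t - 6) + (1/9)/(t + 3) + 1/(t - 7)


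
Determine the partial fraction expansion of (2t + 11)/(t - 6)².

(2t + 11) = α(t - 6) + β. At t = 6: β = 2·6 + 11 = 23. Coeff of t: α = 2
Result: 2/(t - 6) + 23/(t - 6)²


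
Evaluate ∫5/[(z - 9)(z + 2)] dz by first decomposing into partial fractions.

Decompose: 5/[(z - 9)(z + 2)] = (5/11)/(z - 9) - (5/11)/(z + 2). Integrate each term: (5/11) ln|(z - 9)| - (5/11) ln|(z + 2)| + C


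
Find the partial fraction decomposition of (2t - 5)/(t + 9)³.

(2t - 5) = P(t + 9)² + Q(t + 9) + R. At t = -9: R = 2·(-9) - 5 = -23. Coefficients: P = 0, Q = 2
Result: 2/(t + 9)² - 23/(t + 9)³


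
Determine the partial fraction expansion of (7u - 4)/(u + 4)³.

(7u - 4) = α(u + 4)² + β(u + 4) + γ. At u = -4: γ = 7·(-4) - 4 = -32. Coefficients: α = 0, β = 7
Result: 7/(u + 4)² - 32/(u + 4)³


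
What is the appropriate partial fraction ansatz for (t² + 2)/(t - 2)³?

Repeated linear factor (power 3): P/(t - 2) + Q/(t - 2)² + R/(t - 2)³


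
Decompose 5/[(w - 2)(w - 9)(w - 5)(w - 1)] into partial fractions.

Using Heaviside cover-up: (5/21)/(w - 2) + (5/224)/(w - 9) - (5/48)/(w - 5) - (5/32)/(w - 1)


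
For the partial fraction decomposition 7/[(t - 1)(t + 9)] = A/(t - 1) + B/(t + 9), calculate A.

Cover-up at t = 1: A = 7/(1 + 9) = 7/10


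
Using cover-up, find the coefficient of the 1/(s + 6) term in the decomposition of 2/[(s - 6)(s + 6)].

Cover (s + 6), set s=-6: 2/((s - 6) at s=-6) = 2/(-12) = -1/6


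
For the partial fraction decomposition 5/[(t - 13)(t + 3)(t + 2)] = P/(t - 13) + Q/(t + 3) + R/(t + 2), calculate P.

Cover-up at t = 13: P = 5/[(13 + 3)(13 + 2)] = 5/[(16)(15)] = 5/240 = 1/48


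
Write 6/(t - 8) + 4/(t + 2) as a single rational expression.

Common denominator (t - 8)(t + 2). Numerator: 6(t + 2) + 4(t - 8) = (6t + 12) + (4t - 32) = 10t - 20
Result: (10t - 20)/[(t - 8)(t + 2)]


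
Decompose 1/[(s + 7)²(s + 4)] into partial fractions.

Cover-up at s=-4: C = 1/(-4 + 7)² = 1/9. Cover-up at s=-7: B = 1/(-7 + 4) = -1/3. Comparing s² coeff: A = -C = -1/9
Result: (-1/9)/(s + 7) - (1/3)/(s + 7)² + (1/9)/(s + 4)


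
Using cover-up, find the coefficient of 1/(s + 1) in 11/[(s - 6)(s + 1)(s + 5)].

Cover (s + 1), set s=-1: 11/[(-1 - 6)(-1 + 5)] = -11/28


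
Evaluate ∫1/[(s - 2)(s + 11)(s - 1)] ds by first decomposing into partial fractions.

Cover-up: P = 1/13, Q = 1/156, R = -1/12. Decomposition: (1/13)/(s - 2) + (1/156)/(s + 11) - (1/12)/(s - 1). Integrate each term: (1/13) ln|(s - 2)| + (1/156) ln|(s + 11)| - (1/12) ln|(s - 1)| + C


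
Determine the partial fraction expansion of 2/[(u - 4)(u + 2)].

2/(u - 4)(u + 2) = P/(u - 4) + Q/(u + 2). P = 2/(4 + 2) = 1/3, Q = 2/(-2 - 4) = -1/3
Result: (1/3)/(u - 4) - (1/3)/(u + 2)


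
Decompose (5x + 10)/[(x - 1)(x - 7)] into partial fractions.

At x=1: α = (5·1 + 10)/(1 - 7) = -5/2. At x=7: β = (5·7 + 10)/(7 - 1) = 15/2
Result: (-5/2)/(x - 1) + (15/2)/(x - 7)


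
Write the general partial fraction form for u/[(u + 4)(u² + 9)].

Linear + irreducible quadratic: α/(u + 4) + (βu + γ)/(u² + 9)


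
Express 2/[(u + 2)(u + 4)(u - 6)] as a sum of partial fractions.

Using cover-up method: α = -1/8, β = 1/10, γ = 1/40
Result: (-1/8)/(u + 2) + (1/10)/(u + 4) + (1/40)/(u - 6)


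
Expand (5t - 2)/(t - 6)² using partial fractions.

(5t - 2) = A(t - 6) + B. At t = 6: B = 5·6 - 2 = 28. Coeff of t: A = 5
Result: 5/(t - 6) + 28/(t - 6)²


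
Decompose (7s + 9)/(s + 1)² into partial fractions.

(7s + 9) = A(s + 1) + B. At s = -1: B = 7·(-1) + 9 = 2. Coeff of s: A = 7
Result: 7/(s + 1) + 2/(s + 1)²


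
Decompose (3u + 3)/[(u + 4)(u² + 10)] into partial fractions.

At u=-4: α = (3·(-4) + 3)/((-4)² + 10) = -9/26. β = -α = 9/26, γ = 3 - (-4)·α = 21/13
Result: (-9/26)/(u + 4) + ((9/26)u + 21/13)/(u² + 10)


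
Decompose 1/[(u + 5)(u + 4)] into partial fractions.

1/(u + 5)(u + 4) = α/(u + 5) + β/(u + 4). α = 1/(-5 + 4) = -1, β = 1/(-4 + 5) = 1
Result: -1/(u + 5) + 1/(u + 4)


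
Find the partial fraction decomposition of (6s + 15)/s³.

(6s + 15) = Ps² + Qs + R. At s = 0: R = 6·0 + 15 = 15. Coefficients: P = 0, Q = 6
Result: 6/s² + 15/s³


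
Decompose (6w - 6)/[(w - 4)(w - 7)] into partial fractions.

At w=4: A = (6·4 - 6)/(4 - 7) = -6. At w=7: B = (6·7 - 6)/(7 - 4) = 12
Result: -6/(w - 4) + 12/(w - 7)


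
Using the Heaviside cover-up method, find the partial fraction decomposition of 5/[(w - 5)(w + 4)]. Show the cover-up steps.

Cover (w - 5): set w=5, get α = 5/(5 + 4) = 5/9. Cover (w + 4): set w=-4, get β = 5/(-4 - 5) = -5/9.
Result: (5/9)/(w - 5) - (5/9)/(w + 4)


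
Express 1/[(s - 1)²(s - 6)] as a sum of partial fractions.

Cover-up at s=6: γ = 1/(6 - 1)² = 1/25. Cover-up at s=1: β = 1/(1 - 6) = -1/5. Comparing s² coeff: α = -γ = -1/25
Result: (-1/25)/(s - 1) - (1/5)/(s - 1)² + (1/25)/(s - 6)


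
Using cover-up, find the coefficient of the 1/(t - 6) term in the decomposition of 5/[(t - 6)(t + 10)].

Cover (t - 6), set t=6: 5/((t + 10) at t=6) = 5/(16) = 5/16


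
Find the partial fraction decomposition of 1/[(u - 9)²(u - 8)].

Cover-up at u=8: γ = 1/(8 - 9)² = 1. Cover-up at u=9: β = 1/(9 - 8) = 1. Comparing u² coeff: α = -γ = -1
Result: -1/(u - 9) + 1/(u - 9)² + 1/(u - 8)


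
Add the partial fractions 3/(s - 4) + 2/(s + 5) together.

Common denominator (s - 4)(s + 5). Numerator: 3(s + 5) + 2(s - 4) = (3s + 15) + (2s - 8) = 5s + 7
Result: (5s + 7)/[(s - 4)(s + 5)]


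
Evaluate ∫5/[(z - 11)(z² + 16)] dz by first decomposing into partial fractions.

Cover-up at z=11: A = 5/(11²+16) = 5/137. Coeff matching: B = -5/137, C = -55/137. Decomposition: (5/137)/(z - 11) - ((5/137)z + 55/137)/(z² + 16). Integrate: linear → ln, quadratic → (1/2)ln + arctan: (5/137) ln|(z - 11)| - (5/274) ln(z² + 16) - (55/548) arctan(z/4) + C


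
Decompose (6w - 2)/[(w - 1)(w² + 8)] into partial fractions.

At w=1: α = (6·1 - 2)/(1² + 8) = 4/9. β = -α = -4/9, γ = 6 - 1·α = 50/9
Result: (4/9)/(w - 1) - ((4/9)w - 50/9)/(w² + 8)


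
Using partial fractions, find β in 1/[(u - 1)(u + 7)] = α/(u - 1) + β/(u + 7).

Cover-up at u = -7: β = 1/(-7 - 1) = -1/8


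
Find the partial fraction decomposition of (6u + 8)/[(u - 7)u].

At u=7: α = (6·7 + 8)/(7 - 0) = 50/7. At u=0: β = (6·0 + 8)/(0 - 7) = -8/7
Result: (50/7)/(u - 7) - (8/7)/u


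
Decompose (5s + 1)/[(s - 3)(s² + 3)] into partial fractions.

At s=3: P = (5·3 + 1)/(3² + 3) = 4/3. Q = -P = -4/3, R = 5 - 3·P = 1
Result: (4/3)/(s - 3) - ((4/3)s - 1)/(s² + 3)


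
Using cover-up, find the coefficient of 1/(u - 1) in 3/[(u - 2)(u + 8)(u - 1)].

Cover (u - 1), set u=1: 3/[(1 - 2)(1 + 8)] = -1/3


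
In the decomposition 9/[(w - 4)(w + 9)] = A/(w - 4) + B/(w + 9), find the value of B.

Cover-up at w = -9: B = 9/(-9 - 4) = -9/13


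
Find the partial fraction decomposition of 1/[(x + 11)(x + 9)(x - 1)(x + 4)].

Using Heaviside cover-up: (-1/168)/(x + 11) + (1/100)/(x + 9) + (1/600)/(x - 1) - (1/175)/(x + 4)


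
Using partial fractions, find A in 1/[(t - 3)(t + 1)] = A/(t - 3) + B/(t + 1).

Cover-up at t = 3: A = 1/(3 + 1) = 1/4


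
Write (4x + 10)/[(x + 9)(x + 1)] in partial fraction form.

At x=-9: α = (4·(-9) + 10)/(-9 + 1) = 13/4. At x=-1: β = (4·(-1) + 10)/(-1 + 9) = 3/4
Result: (13/4)/(x + 9) + (3/4)/(x + 1)


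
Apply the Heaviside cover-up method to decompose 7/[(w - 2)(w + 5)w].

Cover (w - 2), w=2: P = 7/[(2 + 5)(2 - 0)] = 1/2. Cover (w + 5), w=-5: Q = 7/[(-5 - 2)(-5 - 0)] = 1/5. Cover w, w=0: R = 7/[(0 - 2)(0 + 5)] = -7/10.
Result: (1/2)/(w - 2) + (1/5)/(w + 5) - (7/10)/w


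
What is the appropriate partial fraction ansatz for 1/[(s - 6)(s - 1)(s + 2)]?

Three distinct linear factors: α/(s - 6) + β/(s - 1) + γ/(s + 2)


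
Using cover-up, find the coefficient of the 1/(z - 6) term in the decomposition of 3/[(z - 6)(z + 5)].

Cover (z - 6), set z=6: 3/((z + 5) at z=6) = 3/(11) = 3/11


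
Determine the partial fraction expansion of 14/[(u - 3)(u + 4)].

14/(u - 3)(u + 4) = P/(u - 3) + Q/(u + 4). P = 14/(3 + 4) = 2, Q = 14/(-4 - 3) = -2
Result: 2/(u - 3) - 2/(u + 4)


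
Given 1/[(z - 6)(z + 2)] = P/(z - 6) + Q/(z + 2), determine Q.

Cover-up at z = -2: Q = 1/(-2 - 6) = -1/8


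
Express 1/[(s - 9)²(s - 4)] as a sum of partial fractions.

Cover-up at s=4: γ = 1/(4 - 9)² = 1/25. Cover-up at s=9: β = 1/(9 - 4) = 1/5. Comparing s² coeff: α = -γ = -1/25
Result: (-1/25)/(s - 9) + (1/5)/(s - 9)² + (1/25)/(s - 4)


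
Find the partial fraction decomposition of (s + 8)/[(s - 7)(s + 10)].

At s=7: P = (1·7 + 8)/(7 + 10) = 15/17. At s=-10: Q = (1·(-10) + 8)/(-10 - 7) = 2/17
Result: (15/17)/(s - 7) + (2/17)/(s + 10)


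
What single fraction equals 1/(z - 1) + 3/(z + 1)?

Common denominator (z - 1)(z + 1). Numerator: 1(z + 1) + 3(z - 1) = (z + 1) + (3z - 3) = 4z - 2
Result: (4z - 2)/[(z - 1)(z + 1)]


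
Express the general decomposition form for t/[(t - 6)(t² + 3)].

Linear + irreducible quadratic: P/(t - 6) + (Qt + R)/(t² + 3)


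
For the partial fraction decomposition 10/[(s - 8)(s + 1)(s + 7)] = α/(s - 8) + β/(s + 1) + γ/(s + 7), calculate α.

Cover-up at s = 8: α = 10/[(8 + 1)(8 + 7)] = 10/[(9)(15)] = 10/135 = 2/27


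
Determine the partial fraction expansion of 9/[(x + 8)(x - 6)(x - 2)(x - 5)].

Using Heaviside cover-up: (-9/1820)/(x + 8) + (9/56)/(x - 6) + (3/40)/(x - 2) - (3/13)/(x - 5)


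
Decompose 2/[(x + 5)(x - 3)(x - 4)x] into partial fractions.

Using Heaviside cover-up: (-1/180)/(x + 5) - (1/12)/(x - 3) + (1/18)/(x - 4) + (1/30)/x


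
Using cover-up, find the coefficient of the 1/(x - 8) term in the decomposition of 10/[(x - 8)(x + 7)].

Cover (x - 8), set x=8: 10/((x + 7) at x=8) = 10/(15) = 2/3


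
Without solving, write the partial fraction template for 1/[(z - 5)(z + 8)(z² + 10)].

Two linear + quadratic: α/(z - 5) + β/(z + 8) + (γz + δ)/(z² + 10)


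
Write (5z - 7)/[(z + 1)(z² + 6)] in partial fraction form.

At z=-1: α = (5·(-1) - 7)/((-1)² + 6) = -12/7. β = -α = 12/7, γ = 5 - (-1)·α = 23/7
Result: (-12/7)/(z + 1) + ((12/7)z + 23/7)/(z² + 6)


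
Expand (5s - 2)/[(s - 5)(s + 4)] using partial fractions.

At s=5: A = (5·5 - 2)/(5 + 4) = 23/9. At s=-4: B = (5·(-4) - 2)/(-4 - 5) = 22/9
Result: (23/9)/(s - 5) + (22/9)/(s + 4)


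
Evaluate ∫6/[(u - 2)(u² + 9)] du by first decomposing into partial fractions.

Cover-up at u=2: α = 6/(2²+9) = 6/13. Coeff matching: β = -6/13, γ = -12/13. Decomposition: (6/13)/(u - 2) - ((6/13)u + 12/13)/(u² + 9). Integrate: linear → ln, quadratic → (1/2)ln + arctan: (6/13) ln|(u - 2)| - (3/13) ln(u² + 9) - (4/13) arctan(u/3) + C


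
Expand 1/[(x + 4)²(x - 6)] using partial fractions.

Cover-up at x=6: R = 1/(6 + 4)² = 1/100. Cover-up at x=-4: Q = 1/(-4 - 6) = -1/10. Comparing x² coeff: P = -R = -1/100
Result: (-1/100)/(x + 4) - (1/10)/(x + 4)² + (1/100)/(x - 6)


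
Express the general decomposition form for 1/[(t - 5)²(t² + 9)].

Repeated linear + quadratic: α/(t - 5) + β/(t - 5)² + (γt + δ)/(t² + 9)


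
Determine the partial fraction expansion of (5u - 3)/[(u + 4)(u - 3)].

At u=-4: α = (5·(-4) - 3)/(-4 - 3) = 23/7. At u=3: β = (5·3 - 3)/(3 + 4) = 12/7
Result: (23/7)/(u + 4) + (12/7)/(u - 3)


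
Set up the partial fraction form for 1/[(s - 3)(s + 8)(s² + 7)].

Two linear + quadratic: A/(s - 3) + B/(s + 8) + (Cs + D)/(s² + 7)


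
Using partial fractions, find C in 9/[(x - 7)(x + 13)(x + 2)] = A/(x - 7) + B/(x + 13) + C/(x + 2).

Cover-up at x = -2: C = 9/[(-2 - 7)(-2 + 13)] = 9/[(-9)(11)] = -9/99 = -1/11


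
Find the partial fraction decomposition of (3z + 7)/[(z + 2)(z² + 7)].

At z=-2: A = (3·(-2) + 7)/((-2)² + 7) = 1/11. B = -A = -1/11, C = 3 - (-2)·A = 35/11
Result: (1/11)/(z + 2) - ((1/11)z - 35/11)/(z² + 7)


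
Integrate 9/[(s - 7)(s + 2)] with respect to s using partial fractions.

Decompose: 9/[(s - 7)(s + 2)] = 1/(s - 7) - 1/(s + 2). Integrate each term: ln|(s - 7)| - ln|(s + 2)| + C


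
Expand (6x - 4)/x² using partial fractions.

(6x - 4) = Px + Q. At x = 0: Q = 6·0 - 4 = -4. Coeff of x: P = 6
Result: 6/x - 4/x²


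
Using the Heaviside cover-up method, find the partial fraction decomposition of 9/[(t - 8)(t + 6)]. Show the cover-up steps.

Cover (t - 8): set t=8, get P = 9/(8 + 6) = 9/14. Cover (t + 6): set t=-6, get Q = 9/(-6 - 8) = -9/14.
Result: (9/14)/(t - 8) - (9/14)/(t + 6)


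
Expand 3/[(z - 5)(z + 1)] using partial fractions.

3/(z - 5)(z + 1) = A/(z - 5) + B/(z + 1). A = 3/(5 + 1) = 1/2, B = 3/(-1 - 5) = -1/2
Result: (1/2)/(z - 5) - (1/2)/(z + 1)


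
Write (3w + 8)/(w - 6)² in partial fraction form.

(3w + 8) = P(w - 6) + Q. At w = 6: Q = 3·6 + 8 = 26. Coeff of w: P = 3
Result: 3/(w - 6) + 26/(w - 6)²


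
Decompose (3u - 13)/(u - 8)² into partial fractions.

(3u - 13) = α(u - 8) + β. At u = 8: β = 3·8 - 13 = 11. Coeff of u: α = 3
Result: 3/(u - 8) + 11/(u - 8)²


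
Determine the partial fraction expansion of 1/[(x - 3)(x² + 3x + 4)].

Cover-up at x = 3: α = 1/(3² + 3·3 + 4) = 1/22. Then β = -α = -1/22, γ = -α·(3 + 3) = -3/11
Result: (1/22)/(x - 3) - ((1/22)x + 3/11)/(x² + 3x + 4)


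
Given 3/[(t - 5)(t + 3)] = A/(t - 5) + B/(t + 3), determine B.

Cover-up at t = -3: B = 3/(-3 - 5) = -3/8


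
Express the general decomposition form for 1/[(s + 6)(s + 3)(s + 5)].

Three distinct linear factors: α/(s + 6) + β/(s + 3) + γ/(s + 5)


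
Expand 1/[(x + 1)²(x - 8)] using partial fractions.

Cover-up at x=8: γ = 1/(8 + 1)² = 1/81. Cover-up at x=-1: β = 1/(-1 - 8) = -1/9. Comparing x² coeff: α = -γ = -1/81
Result: (-1/81)/(x + 1) - (1/9)/(x + 1)² + (1/81)/(x - 8)


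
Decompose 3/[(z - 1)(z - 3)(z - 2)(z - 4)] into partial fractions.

Using Heaviside cover-up: (-1/2)/(z - 1) - (3/2)/(z - 3) + (3/2)/(z - 2) + (1/2)/(z - 4)


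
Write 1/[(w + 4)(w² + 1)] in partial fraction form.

Cover-up at w = -4: A = 1/((-4)² + 1) = 1/17. Then B = -A = -1/17, C = -A·(0 - 4) = 4/17
Result: (1/17)/(w + 4) - ((1/17)w - 4/17)/(w² + 1)


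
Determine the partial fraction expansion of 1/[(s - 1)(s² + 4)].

Cover-up at s = 1: α = 1/(1² + 4) = 1/5. Then β = -α = -1/5, γ = -α·(0 + 1) = -1/5
Result: (1/5)/(s - 1) - ((1/5)s + 1/5)/(s² + 4)


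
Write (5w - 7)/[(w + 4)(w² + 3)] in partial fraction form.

At w=-4: A = (5·(-4) - 7)/((-4)² + 3) = -27/19. B = -A = 27/19, C = 5 - (-4)·A = -13/19
Result: (-27/19)/(w + 4) + ((27/19)w - 13/19)/(w² + 3)


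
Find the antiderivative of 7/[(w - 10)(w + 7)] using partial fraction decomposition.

Decompose: 7/[(w - 10)(w + 7)] = (7/17)/(w - 10) - (7/17)/(w + 7). Integrate each term: (7/17) ln|(w - 10)| - (7/17) ln|(w + 7)| + C


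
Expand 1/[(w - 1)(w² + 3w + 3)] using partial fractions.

Cover-up at w = 1: A = 1/(1² + 3·1 + 3) = 1/7. Then B = -A = -1/7, C = -A·(3 + 1) = -4/7
Result: (1/7)/(w - 1) - ((1/7)w + 4/7)/(w² + 3w + 3)


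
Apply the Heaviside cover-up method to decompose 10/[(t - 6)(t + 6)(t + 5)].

Cover (t - 6), t=6: α = 10/[(6 + 6)(6 + 5)] = 5/66. Cover (t + 6), t=-6: β = 10/[(-6 - 6)(-6 + 5)] = 5/6. Cover (t + 5), t=-5: γ = 10/[(-5 - 6)(-5 + 6)] = -10/11.
Result: (5/66)/(t - 6) + (5/6)/(t + 6) - (10/11)/(t + 5)


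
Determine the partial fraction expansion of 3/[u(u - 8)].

3/u(u - 8) = A/u + B/(u - 8). A = 3/(0 - 8) = -3/8, B = 3/(8 - 0) = 3/8
Result: (-3/8)/u + (3/8)/(u - 8)


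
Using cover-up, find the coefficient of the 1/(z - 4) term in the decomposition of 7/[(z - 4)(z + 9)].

Cover (z - 4), set z=4: 7/((z + 9) at z=4) = 7/(13) = 7/13


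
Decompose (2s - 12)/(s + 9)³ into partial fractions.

(2s - 12) = P(s + 9)² + Q(s + 9) + R. At s = -9: R = 2·(-9) - 12 = -30. Coefficients: P = 0, Q = 2
Result: 2/(s + 9)² - 30/(s + 9)³


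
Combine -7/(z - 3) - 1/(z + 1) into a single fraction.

Common denominator (z - 3)(z + 1). Numerator: -7(z + 1) - 1(z - 3) = (-7z - 7) - (z - 3) = -8z - 4
Result: (-8z - 4)/[(z - 3)(z + 1)]


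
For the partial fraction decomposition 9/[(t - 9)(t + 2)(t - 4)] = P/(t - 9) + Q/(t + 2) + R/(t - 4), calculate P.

Cover-up at t = 9: P = 9/[(9 + 2)(9 - 4)] = 9/[(11)(5)] = 9/55


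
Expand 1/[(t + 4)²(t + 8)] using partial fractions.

Cover-up at t=-8: γ = 1/(-8 + 4)² = 1/16. Cover-up at t=-4: β = 1/(-4 + 8) = 1/4. Comparing t² coeff: α = -γ = -1/16
Result: (-1/16)/(t + 4) + (1/4)/(t + 4)² + (1/16)/(t + 8)


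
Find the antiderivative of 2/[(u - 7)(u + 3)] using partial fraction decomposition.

Decompose: 2/[(u - 7)(u + 3)] = (1/5)/(u - 7) - (1/5)/(u + 3). Integrate each term: (1/5) ln|(u - 7)| - (1/5) ln|(u + 3)| + C


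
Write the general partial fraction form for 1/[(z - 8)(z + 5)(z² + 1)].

Two linear + quadratic: P/(z - 8) + Q/(z + 5) + (Rz + S)/(z² + 1)


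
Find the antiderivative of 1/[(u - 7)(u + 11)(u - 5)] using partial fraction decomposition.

Cover-up: α = 1/36, β = 1/288, γ = -1/32. Decomposition: (1/36)/(u - 7) + (1/288)/(u + 11) - (1/32)/(u - 5). Integrate each term: (1/36) ln|(u - 7)| + (1/288) ln|(u + 11)| - (1/32) ln|(u - 5)| + C


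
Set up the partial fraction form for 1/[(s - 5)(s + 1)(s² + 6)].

Two linear + quadratic: α/(s - 5) + β/(s + 1) + (γs + δ)/(s² + 6)


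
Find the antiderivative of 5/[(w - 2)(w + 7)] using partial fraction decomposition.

Decompose: 5/[(w - 2)(w + 7)] = (5/9)/(w - 2) - (5/9)/(w + 7). Integrate each term: (5/9) ln|(w - 2)| - (5/9) ln|(w + 7)| + C


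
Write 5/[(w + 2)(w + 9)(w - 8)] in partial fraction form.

Using cover-up method: A = -1/14, B = 5/119, C = 1/34
Result: (-1/14)/(w + 2) + (5/119)/(w + 9) + (1/34)/(w - 8)


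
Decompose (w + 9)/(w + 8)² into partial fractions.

(w + 9) = α(w + 8) + β. At w = -8: β = 1·(-8) + 9 = 1. Coeff of w: α = 1
Result: 1/(w + 8) + 1/(w + 8)²


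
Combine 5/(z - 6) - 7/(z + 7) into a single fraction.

Common denominator (z - 6)(z + 7). Numerator: 5(z + 7) - 7(z - 6) = (5z + 35) - (7z - 42) = -2z + 77
Result: (-2z + 77)/[(z - 6)(z + 7)]


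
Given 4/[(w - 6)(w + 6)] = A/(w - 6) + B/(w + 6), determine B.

Cover-up at w = -6: B = 4/(-6 - 6) = -4/12 = -1/3


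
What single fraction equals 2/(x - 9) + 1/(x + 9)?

Common denominator (x - 9)(x + 9). Numerator: 2(x + 9) + 1(x - 9) = (2x + 18) + (x - 9) = 3x + 9
Result: (3x + 9)/[(x - 9)(x + 9)]


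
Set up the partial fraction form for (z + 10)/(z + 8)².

Repeated linear factor: α/(z + 8) + β/(z + 8)²


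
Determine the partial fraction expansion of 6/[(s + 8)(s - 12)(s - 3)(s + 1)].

Using Heaviside cover-up: (-3/770)/(s + 8) + (1/390)/(s - 12) - (1/66)/(s - 3) + (3/182)/(s + 1)


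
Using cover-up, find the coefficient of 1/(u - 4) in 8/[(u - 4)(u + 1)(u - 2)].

Cover (u - 4), set u=4: 8/[(4 + 1)(4 - 2)] = 4/5


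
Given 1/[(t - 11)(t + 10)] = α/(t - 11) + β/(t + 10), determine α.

Cover-up at t = 11: α = 1/(11 + 10) = 1/21


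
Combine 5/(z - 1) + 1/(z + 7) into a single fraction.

Common denominator (z - 1)(z + 7). Numerator: 5(z + 7) + 1(z - 1) = (5z + 35) + (z - 1) = 6z + 34
Result: (6z + 34)/[(z - 1)(z + 7)]


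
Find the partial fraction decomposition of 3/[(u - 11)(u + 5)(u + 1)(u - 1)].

Using Heaviside cover-up: (1/640)/(u - 11) - (1/128)/(u + 5) + (1/32)/(u + 1) - (1/40)/(u - 1)


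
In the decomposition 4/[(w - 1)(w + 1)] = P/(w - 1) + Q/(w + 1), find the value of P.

Cover-up at w = 1: P = 4/(1 + 1) = 4/2 = 2


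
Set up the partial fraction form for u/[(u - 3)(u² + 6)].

Linear + irreducible quadratic: A/(u - 3) + (Bu + C)/(u² + 6)


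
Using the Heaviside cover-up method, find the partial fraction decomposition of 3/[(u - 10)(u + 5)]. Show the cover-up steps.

Cover (u - 10): set u=10, get α = 3/(10 + 5) = 1/5. Cover (u + 5): set u=-5, get β = 3/(-5 - 10) = -1/5.
Result: (1/5)/(u - 10) - (1/5)/(u + 5)


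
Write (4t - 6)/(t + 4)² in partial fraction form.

(4t - 6) = α(t + 4) + β. At t = -4: β = 4·(-4) - 6 = -22. Coeff of t: α = 4
Result: 4/(t + 4) - 22/(t + 4)²


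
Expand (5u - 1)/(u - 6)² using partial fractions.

(5u - 1) = P(u - 6) + Q. At u = 6: Q = 5·6 - 1 = 29. Coeff of u: P = 5
Result: 5/(u - 6) + 29/(u - 6)²


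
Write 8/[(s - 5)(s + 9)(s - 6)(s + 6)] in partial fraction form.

Using Heaviside cover-up: (-4/77)/(s - 5) - (4/315)/(s + 9) + (2/45)/(s - 6) + (2/99)/(s + 6)


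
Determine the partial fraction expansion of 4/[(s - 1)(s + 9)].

4/(s - 1)(s + 9) = α/(s - 1) + β/(s + 9). α = 4/(1 + 9) = 2/5, β = 4/(-9 - 1) = -2/5
Result: (2/5)/(s - 1) - (2/5)/(s + 9)


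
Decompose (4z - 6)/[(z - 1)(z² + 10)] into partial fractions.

At z=1: A = (4·1 - 6)/(1² + 10) = -2/11. B = -A = 2/11, C = 4 - 1·A = 46/11
Result: (-2/11)/(z - 1) + ((2/11)z + 46/11)/(z² + 10)


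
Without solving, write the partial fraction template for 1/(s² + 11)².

Repeated quadratic factor: (αs + β)/(s² + 11) + (γs + δ)/(s² + 11)²


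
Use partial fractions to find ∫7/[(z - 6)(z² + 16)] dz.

Cover-up at z=6: P = 7/(6²+16) = 7/52. Coeff matching: Q = -7/52, R = -21/26. Decomposition: (7/52)/(z - 6) - ((7/52)z + 21/26)/(z² + 16). Integrate: linear → ln, quadratic → (1/2)ln + arctan: (7/52) ln|(z - 6)| - (7/104) ln(z² + 16) - (21/104) arctan(z/4) + C


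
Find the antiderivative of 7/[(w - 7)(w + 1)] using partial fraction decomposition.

Decompose: 7/[(w - 7)(w + 1)] = (7/8)/(w - 7) - (7/8)/(w + 1). Integrate each term: (7/8) ln|(w - 7)| - (7/8) ln|(w + 1)| + C


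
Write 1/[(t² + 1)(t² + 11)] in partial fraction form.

Coefficient matching gives α = γ = 0, β = 1/(11-1) = 1/10, δ = -β = -1/10
Result: (1/10)/(t² + 1) - (1/10)/(t² + 11)


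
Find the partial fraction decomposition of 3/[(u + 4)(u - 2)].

3/(u + 4)(u - 2) = A/(u + 4) + B/(u - 2). A = 3/(-4 - 2) = -1/2, B = 3/(2 + 4) = 1/2
Result: (-1/2)/(u + 4) + (1/2)/(u - 2)


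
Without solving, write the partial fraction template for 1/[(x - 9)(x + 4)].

Distinct linear factors: A/(x - 9) + B/(x + 4)


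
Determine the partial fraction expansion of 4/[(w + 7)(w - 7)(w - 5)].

Using cover-up method: A = 1/42, B = 1/7, C = -1/6
Result: (1/42)/(w + 7) + (1/7)/(w - 7) - (1/6)/(w - 5)


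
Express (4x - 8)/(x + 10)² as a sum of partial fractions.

(4x - 8) = P(x + 10) + Q. At x = -10: Q = 4·(-10) - 8 = -48. Coeff of x: P = 4
Result: 4/(x + 10) - 48/(x + 10)²


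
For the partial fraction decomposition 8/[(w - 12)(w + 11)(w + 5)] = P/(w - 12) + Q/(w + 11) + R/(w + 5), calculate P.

Cover-up at w = 12: P = 8/[(12 + 11)(12 + 5)] = 8/[(23)(17)] = 8/391


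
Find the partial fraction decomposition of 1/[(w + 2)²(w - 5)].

Cover-up at w=5: C = 1/(5 + 2)² = 1/49. Cover-up at w=-2: B = 1/(-2 - 5) = -1/7. Comparing w² coeff: A = -C = -1/49
Result: (-1/49)/(w + 2) - (1/7)/(w + 2)² + (1/49)/(w - 5)


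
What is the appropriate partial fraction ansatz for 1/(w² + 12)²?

Repeated quadratic factor: (αw + β)/(w² + 12) + (γw + δ)/(w² + 12)²


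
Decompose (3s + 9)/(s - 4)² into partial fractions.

(3s + 9) = A(s - 4) + B. At s = 4: B = 3·4 + 9 = 21. Coeff of s: A = 3
Result: 3/(s - 4) + 21/(s - 4)²


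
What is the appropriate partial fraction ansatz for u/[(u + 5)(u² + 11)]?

Linear + irreducible quadratic: α/(u + 5) + (βu + γ)/(u² + 11)


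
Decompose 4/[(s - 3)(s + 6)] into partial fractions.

4/(s - 3)(s + 6) = A/(s - 3) + B/(s + 6). A = 4/(3 + 6) = 4/9, B = 4/(-6 - 3) = -4/9
Result: (4/9)/(s - 3) - (4/9)/(s + 6)


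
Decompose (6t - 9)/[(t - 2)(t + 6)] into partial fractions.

At t=2: P = (6·2 - 9)/(2 + 6) = 3/8. At t=-6: Q = (6·(-6) - 9)/(-6 - 2) = 45/8
Result: (3/8)/(t - 2) + (45/8)/(t + 6)


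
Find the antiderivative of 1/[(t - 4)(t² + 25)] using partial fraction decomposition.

Cover-up at t=4: α = 1/(4²+25) = 1/41. Coeff matching: β = -1/41, γ = -4/41. Decomposition: (1/41)/(t - 4) - ((1/41)t + 4/41)/(t² + 25). Integrate: linear → ln, quadratic → (1/2)ln + arctan: (1/41) ln|(t - 4)| - (1/82) ln(t² + 25) - (4/205) arctan(t/5) + C


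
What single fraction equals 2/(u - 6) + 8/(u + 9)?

Common denominator (u - 6)(u + 9). Numerator: 2(u + 9) + 8(u - 6) = (2u + 18) + (8u - 48) = 10u - 30
Result: (10u - 30)/[(u - 6)(u + 9)]


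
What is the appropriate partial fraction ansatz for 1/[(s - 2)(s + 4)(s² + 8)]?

Two linear + quadratic: P/(s - 2) + Q/(s + 4) + (Rs + S)/(s² + 8)


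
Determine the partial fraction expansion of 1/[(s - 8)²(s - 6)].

Cover-up at s=6: R = 1/(6 - 8)² = 1/4. Cover-up at s=8: Q = 1/(8 - 6) = 1/2. Comparing s² coeff: P = -R = -1/4
Result: (-1/4)/(s - 8) + (1/2)/(s - 8)² + (1/4)/(s - 6)


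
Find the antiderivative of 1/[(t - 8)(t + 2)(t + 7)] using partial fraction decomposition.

Cover-up: A = 1/150, B = -1/50, C = 1/75. Decomposition: (1/150)/(t - 8) - (1/50)/(t + 2) + (1/75)/(t + 7). Integrate each term: (1/150) ln|(t - 8)| - (1/50) ln|(t + 2)| + (1/75) ln|(t + 7)| + C


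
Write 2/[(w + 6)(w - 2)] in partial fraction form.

2/(w + 6)(w - 2) = α/(w + 6) + β/(w - 2). α = 2/(-6 - 2) = -1/4, β = 2/(2 + 6) = 1/4
Result: (-1/4)/(w + 6) + (1/4)/(w - 2)


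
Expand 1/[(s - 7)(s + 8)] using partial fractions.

1/(s - 7)(s + 8) = α/(s - 7) + β/(s + 8). α = 1/(7 + 8) = 1/15, β = 1/(-8 - 7) = -1/15
Result: (1/15)/(s - 7) - (1/15)/(s + 8)


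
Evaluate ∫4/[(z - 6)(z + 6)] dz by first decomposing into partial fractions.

Decompose: 4/[(z - 6)(z + 6)] = (1/3)/(z - 6) - (1/3)/(z + 6). Integrate each term: (1/3) ln|(z - 6)| - (1/3) ln|(z + 6)| + C


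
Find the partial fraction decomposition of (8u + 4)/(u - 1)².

(8u + 4) = P(u - 1) + Q. At u = 1: Q = 8·1 + 4 = 12. Coeff of u: P = 8
Result: 8/(u - 1) + 12/(u - 1)²


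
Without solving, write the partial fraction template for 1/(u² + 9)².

Repeated quadratic factor: (αu + β)/(u² + 9) + (γu + δ)/(u² + 9)²


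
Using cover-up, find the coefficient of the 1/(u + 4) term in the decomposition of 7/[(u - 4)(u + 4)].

Cover (u + 4), set u=-4: 7/((u - 4) at u=-4) = 7/(-8) = -7/8


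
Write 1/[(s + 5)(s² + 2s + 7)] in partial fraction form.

Cover-up at s = -5: α = 1/((-5)² + 2·(-5) + 7) = 1/22. Then β = -α = -1/22, γ = -α·(2 - 5) = 3/22
Result: (1/22)/(s + 5) - ((1/22)s - 3/22)/(s² + 2s + 7)


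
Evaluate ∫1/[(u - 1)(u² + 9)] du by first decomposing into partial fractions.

Cover-up at u=1: α = 1/(1²+9) = 1/10. Coeff matching: β = -1/10, γ = -1/10. Decomposition: (1/10)/(u - 1) - ((1/10)u + 1/10)/(u² + 9). Integrate: linear → ln, quadratic → (1/2)ln + arctan: (1/10) ln|(u - 1)| - (1/20) ln(u² + 9) - (1/30) arctan(u/3) + C


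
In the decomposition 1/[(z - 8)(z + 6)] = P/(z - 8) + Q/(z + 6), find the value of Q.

Cover-up at z = -6: Q = 1/(-6 - 8) = -1/14


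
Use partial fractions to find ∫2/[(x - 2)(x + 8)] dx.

Decompose: 2/[(x - 2)(x + 8)] = (1/5)/(x - 2) - (1/5)/(x + 8). Integrate each term: (1/5) ln|(x - 2)| - (1/5) ln|(x + 8)| + C


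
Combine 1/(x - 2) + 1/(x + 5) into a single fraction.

Common denominator (x - 2)(x + 5). Numerator: 1(x + 5) + 1(x - 2) = (x + 5) + (x - 2) = 2x + 3
Result: (2x + 3)/[(x - 2)(x + 5)]


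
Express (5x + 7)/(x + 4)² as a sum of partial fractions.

(5x + 7) = A(x + 4) + B. At x = -4: B = 5·(-4) + 7 = -13. Coeff of x: A = 5
Result: 5/(x + 4) - 13/(x + 4)²


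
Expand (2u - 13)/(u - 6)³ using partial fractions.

(2u - 13) = α(u - 6)² + β(u - 6) + γ. At u = 6: γ = 2·6 - 13 = -1. Coefficients: α = 0, β = 2
Result: 2/(u - 6)² - 1/(u - 6)³


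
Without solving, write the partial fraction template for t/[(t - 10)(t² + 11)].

Linear + irreducible quadratic: P/(t - 10) + (Qt + R)/(t² + 11)


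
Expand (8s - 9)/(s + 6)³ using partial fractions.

(8s - 9) = α(s + 6)² + β(s + 6) + γ. At s = -6: γ = 8·(-6) - 9 = -57. Coefficients: α = 0, β = 8
Result: 8/(s + 6)² - 57/(s + 6)³


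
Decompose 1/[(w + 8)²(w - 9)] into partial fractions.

Cover-up at w=9: γ = 1/(9 + 8)² = 1/289. Cover-up at w=-8: β = 1/(-8 - 9) = -1/17. Comparing w² coeff: α = -γ = -1/289
Result: (-1/289)/(w + 8) - (1/17)/(w + 8)² + (1/289)/(w - 9)


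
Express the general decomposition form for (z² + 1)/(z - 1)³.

Repeated linear factor (power 3): A/(z - 1) + B/(z - 1)² + C/(z - 1)³


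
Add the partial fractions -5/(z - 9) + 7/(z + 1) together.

Common denominator (z - 9)(z + 1). Numerator: -5(z + 1) + 7(z - 9) = (-5z - 5) + (7z - 63) = 2z - 68
Result: (2z - 68)/[(z - 9)(z + 1)]


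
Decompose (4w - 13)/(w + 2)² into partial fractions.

(4w - 13) = P(w + 2) + Q. At w = -2: Q = 4·(-2) - 13 = -21. Coeff of w: P = 4
Result: 4/(w + 2) - 21/(w + 2)²


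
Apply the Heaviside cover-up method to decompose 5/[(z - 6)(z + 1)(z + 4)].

Cover (z - 6), z=6: α = 5/[(6 + 1)(6 + 4)] = 1/14. Cover (z + 1), z=-1: β = 5/[(-1 - 6)(-1 + 4)] = -5/21. Cover (z + 4), z=-4: γ = 5/[(-4 - 6)(-4 + 1)] = 1/6.
Result: (1/14)/(z - 6) - (5/21)/(z + 1) + (1/6)/(z + 4)


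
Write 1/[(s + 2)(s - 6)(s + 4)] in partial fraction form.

Using cover-up method: A = -1/16, B = 1/80, C = 1/20
Result: (-1/16)/(s + 2) + (1/80)/(s - 6) + (1/20)/(s + 4)


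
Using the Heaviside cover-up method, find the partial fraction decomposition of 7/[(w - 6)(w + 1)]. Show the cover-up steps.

Cover (w - 6): set w=6, get P = 7/(6 + 1) = 1. Cover (w + 1): set w=-1, get Q = 7/(-1 - 6) = -1.
Result: 1/(w - 6) - 1/(w + 1)


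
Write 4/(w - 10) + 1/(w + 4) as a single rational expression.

Common denominator (w - 10)(w + 4). Numerator: 4(w + 4) + 1(w - 10) = (4w + 16) + (w - 10) = 5w + 6
Result: (5w + 6)/[(w - 10)(w + 4)]


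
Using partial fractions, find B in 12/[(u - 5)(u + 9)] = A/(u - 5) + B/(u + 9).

Cover-up at u = -9: B = 12/(-9 - 5) = -12/14 = -6/7


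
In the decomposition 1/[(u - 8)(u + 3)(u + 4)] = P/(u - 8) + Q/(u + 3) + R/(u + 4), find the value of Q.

Cover-up at u = -3: Q = 1/[(-3 - 8)(-3 + 4)] = 1/[(-11)(1)] = -1/11


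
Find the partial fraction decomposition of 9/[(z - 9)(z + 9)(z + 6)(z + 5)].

Using Heaviside cover-up: (1/420)/(z - 9) - (1/24)/(z + 9) + (1/5)/(z + 6) - (9/56)/(z + 5)


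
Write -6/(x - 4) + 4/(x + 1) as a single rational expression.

Common denominator (x - 4)(x + 1). Numerator: -6(x + 1) + 4(x - 4) = (-6x - 6) + (4x - 16) = -2x - 22
Result: (-2x - 22)/[(x - 4)(x + 1)]
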